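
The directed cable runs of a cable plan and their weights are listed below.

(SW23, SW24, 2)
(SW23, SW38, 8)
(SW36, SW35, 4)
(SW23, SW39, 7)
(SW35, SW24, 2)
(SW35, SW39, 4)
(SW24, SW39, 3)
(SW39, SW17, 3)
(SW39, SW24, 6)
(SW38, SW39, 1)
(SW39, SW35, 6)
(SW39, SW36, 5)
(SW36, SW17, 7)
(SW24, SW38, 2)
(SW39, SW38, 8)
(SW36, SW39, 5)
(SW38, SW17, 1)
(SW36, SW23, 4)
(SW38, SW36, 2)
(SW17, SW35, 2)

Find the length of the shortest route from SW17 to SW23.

Enumerating some paths:
SW17–SW35–SW39–SW36–SW23: 2+4+5+4 = 15
SW17–SW35–SW24–SW38–SW36–SW23: 2+2+2+2+4 = 12
SW17–SW35–SW24–SW38–SW39–SW36–SW23: 2+2+2+1+5+4 = 16
SW17–SW35–SW24–SW39–SW36–SW23: 2+2+3+5+4 = 16
The minimum is 12 via SW17–SW35–SW24–SW38–SW36–SW23.

12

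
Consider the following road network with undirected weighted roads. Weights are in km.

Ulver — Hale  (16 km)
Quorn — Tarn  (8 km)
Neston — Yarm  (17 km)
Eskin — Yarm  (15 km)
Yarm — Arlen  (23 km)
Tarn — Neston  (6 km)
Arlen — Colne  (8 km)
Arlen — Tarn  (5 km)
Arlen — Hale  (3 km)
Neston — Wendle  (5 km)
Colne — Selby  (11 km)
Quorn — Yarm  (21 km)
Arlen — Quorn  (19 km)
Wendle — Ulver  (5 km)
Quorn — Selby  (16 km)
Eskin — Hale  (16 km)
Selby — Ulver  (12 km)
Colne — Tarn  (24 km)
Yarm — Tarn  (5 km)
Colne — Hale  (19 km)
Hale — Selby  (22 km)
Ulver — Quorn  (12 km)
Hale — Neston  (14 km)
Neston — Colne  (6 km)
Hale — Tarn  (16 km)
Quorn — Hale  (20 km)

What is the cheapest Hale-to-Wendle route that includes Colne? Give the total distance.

22 km

Shortest Hale→Colne: Hale–Arlen–Colne = 11
Best Colne to Wendle: Colne–Neston–Wendle costing 11
Total via Colne: 11 + 11 = 22 km.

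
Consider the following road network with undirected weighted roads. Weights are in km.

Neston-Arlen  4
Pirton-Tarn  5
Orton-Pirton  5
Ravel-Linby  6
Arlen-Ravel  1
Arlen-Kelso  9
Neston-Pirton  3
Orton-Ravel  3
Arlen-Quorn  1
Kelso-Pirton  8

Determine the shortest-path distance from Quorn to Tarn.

Settle nodes by increasing distance from Quorn:
Quorn: 0
Arlen: 1  (via Quorn)
Ravel: 2  (via Arlen)
Neston: 5  (via Arlen)
Orton: 5  (via Ravel)
Pirton: 8  (via Neston)
Linby: 8  (via Ravel)
Kelso: 10  (via Arlen)
Tarn: 13  (via Pirton)
Shortest route: Quorn → Arlen → Neston → Pirton → Tarn = 13 km.

13 km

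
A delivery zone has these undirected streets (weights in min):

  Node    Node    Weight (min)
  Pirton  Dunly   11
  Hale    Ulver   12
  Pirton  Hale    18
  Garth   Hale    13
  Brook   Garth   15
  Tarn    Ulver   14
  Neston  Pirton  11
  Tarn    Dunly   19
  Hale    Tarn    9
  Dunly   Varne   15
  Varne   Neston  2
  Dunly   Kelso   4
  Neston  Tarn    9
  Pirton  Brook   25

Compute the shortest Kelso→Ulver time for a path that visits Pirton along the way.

Best Kelso to Pirton: Kelso–Dunly–Pirton costing 15
Best Pirton to Ulver: Pirton–Hale–Ulver costing 30
Total via Pirton: 15 + 30 = 45 min.

45 min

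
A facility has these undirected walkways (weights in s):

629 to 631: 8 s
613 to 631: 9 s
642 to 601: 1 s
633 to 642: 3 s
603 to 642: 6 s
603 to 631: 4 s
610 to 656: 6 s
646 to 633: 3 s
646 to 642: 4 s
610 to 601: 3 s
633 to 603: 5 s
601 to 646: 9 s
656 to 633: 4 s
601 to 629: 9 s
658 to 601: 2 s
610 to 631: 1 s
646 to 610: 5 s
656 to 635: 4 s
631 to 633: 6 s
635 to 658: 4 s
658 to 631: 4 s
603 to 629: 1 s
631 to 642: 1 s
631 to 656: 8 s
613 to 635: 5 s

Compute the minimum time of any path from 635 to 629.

13 s

Running Dijkstra from 635:
635: 0
658: 4  (via 635)
656: 4  (via 635)
613: 5  (via 635)
601: 6  (via 658)
642: 7  (via 601)
633: 8  (via 656)
631: 8  (via 658)
610: 9  (via 601)
646: 11  (via 642)
603: 12  (via 631)
629: 13  (via 603)
Shortest route: 635 → 658 → 631 → 603 → 629 = 13 s.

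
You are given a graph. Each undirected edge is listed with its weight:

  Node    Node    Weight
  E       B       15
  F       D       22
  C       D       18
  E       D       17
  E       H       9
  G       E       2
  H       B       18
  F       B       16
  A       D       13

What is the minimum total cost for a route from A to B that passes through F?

51

Shortest A→F: A–D–F = 35
Best F to B: F–B costing 16
Total via F: 35 + 16 = 51.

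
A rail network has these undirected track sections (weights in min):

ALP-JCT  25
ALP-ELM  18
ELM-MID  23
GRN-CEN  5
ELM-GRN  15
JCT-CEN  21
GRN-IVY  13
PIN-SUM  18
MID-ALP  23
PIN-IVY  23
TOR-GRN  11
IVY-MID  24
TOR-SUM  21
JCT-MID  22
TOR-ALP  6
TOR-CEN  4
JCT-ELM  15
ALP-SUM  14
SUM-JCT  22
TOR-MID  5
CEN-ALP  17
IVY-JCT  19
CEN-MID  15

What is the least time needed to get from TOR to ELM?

Settle nodes by increasing distance from TOR:
TOR: 0
CEN: 4  (via TOR)
MID: 5  (via TOR)
ALP: 6  (via TOR)
GRN: 9  (via CEN)
SUM: 20  (via ALP)
IVY: 22  (via GRN)
ELM: 24  (via ALP)
Shortest route: TOR → ALP → ELM = 24 min.

24 min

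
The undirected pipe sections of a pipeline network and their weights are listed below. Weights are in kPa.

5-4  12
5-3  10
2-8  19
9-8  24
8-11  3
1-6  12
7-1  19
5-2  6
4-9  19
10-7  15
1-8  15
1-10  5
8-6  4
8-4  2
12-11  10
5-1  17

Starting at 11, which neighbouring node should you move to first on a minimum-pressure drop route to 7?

8

Candidate routes:
11 - 8 - 1 - 7: 3+15+19 = 37
11 - 8 - 1 - 10 - 7: 3+15+5+15 = 38
The minimum is 37 kPa via 11 - 8 - 1 - 7.
So from 11 the first move is to 8.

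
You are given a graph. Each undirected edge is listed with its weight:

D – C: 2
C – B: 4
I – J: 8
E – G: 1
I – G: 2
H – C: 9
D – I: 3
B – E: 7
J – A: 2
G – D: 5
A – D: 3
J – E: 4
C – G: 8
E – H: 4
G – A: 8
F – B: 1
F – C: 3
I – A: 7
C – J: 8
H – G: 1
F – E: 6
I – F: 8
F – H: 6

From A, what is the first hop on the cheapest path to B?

Candidate routes:
A–D–C–B: 3+2+4 = 9
A–J–E–F–B: 2+4+6+1 = 13
Cheapest is A–D–C–B at 9.
So from A the first move is to D.

D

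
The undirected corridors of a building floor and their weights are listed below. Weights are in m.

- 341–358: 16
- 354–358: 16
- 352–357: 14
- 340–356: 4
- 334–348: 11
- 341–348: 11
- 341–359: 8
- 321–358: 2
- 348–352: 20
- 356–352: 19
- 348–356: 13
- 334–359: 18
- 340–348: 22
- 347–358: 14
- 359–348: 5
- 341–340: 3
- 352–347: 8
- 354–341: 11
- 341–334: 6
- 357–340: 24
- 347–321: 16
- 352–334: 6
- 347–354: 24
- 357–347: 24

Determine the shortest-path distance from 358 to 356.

23 m

Running Dijkstra from 358:
358: 0
321: 2  (via 358)
347: 14  (via 358)
354: 16  (via 358)
341: 16  (via 358)
340: 19  (via 341)
352: 22  (via 347)
334: 22  (via 341)
356: 23  (via 340)
Shortest route: 358–341–340–356 = 23 m.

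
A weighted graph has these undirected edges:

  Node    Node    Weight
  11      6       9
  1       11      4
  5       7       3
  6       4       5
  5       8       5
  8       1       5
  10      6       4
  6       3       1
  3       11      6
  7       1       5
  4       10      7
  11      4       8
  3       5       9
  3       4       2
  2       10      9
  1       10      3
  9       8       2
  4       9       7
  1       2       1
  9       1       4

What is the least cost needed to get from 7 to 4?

14

Settle nodes by increasing distance from 7:
7: 0
5: 3  (via 7)
1: 5  (via 7)
2: 6  (via 1)
8: 8  (via 5)
10: 8  (via 1)
9: 9  (via 1)
11: 9  (via 1)
3: 12  (via 5)
6: 12  (via 10)
4: 14  (via 3)
Shortest route: 7 → 5 → 3 → 4 = 14.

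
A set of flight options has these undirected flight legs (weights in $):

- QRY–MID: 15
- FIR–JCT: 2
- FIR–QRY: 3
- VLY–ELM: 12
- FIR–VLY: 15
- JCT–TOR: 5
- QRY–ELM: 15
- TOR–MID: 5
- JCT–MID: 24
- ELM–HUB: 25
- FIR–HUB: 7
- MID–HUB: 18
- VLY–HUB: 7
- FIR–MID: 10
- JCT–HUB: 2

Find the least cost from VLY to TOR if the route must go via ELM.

Shortest VLY→ELM: VLY → ELM = 12
Best ELM to TOR: ELM → QRY → FIR → JCT → TOR costing 25
Total via ELM: 12 + 25 = $37.

$37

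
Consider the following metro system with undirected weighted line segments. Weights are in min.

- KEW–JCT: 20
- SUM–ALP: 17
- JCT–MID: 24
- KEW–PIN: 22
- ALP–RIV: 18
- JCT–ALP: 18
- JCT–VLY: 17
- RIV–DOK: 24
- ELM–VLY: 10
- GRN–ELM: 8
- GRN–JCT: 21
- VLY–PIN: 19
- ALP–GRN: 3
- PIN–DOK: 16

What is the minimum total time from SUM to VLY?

Shortest distances from SUM:
SUM: 0
ALP: 17  (via SUM)
GRN: 20  (via ALP)
ELM: 28  (via GRN)
JCT: 35  (via ALP)
RIV: 35  (via ALP)
VLY: 38  (via ELM)
Shortest route: SUM → ALP → GRN → ELM → VLY = 38 min.

38 min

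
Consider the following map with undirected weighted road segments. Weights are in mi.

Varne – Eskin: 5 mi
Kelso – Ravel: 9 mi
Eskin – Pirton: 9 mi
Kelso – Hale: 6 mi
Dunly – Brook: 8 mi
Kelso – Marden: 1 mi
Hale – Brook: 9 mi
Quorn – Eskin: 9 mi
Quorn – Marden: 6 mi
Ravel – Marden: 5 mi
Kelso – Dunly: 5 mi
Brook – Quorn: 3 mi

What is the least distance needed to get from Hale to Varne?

26 mi

Shortest distances from Hale:
Hale: 0
Kelso: 6  (via Hale)
Marden: 7  (via Kelso)
Brook: 9  (via Hale)
Dunly: 11  (via Kelso)
Ravel: 12  (via Marden)
Quorn: 12  (via Brook)
Eskin: 21  (via Quorn)
Varne: 26  (via Eskin)
Shortest route: Hale → Brook → Quorn → Eskin → Varne = 26 mi.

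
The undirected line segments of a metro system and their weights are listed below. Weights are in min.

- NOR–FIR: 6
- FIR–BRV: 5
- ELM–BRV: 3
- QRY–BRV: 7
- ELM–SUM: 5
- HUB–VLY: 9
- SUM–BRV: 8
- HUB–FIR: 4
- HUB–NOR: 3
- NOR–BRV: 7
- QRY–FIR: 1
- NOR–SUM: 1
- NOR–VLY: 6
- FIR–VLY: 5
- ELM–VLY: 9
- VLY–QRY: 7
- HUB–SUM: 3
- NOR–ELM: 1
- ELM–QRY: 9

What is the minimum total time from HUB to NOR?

3 min

Candidate routes:
HUB - SUM - NOR: 3+1 = 4
HUB - NOR: 3 = 3
Cheapest is HUB - NOR at 3 min.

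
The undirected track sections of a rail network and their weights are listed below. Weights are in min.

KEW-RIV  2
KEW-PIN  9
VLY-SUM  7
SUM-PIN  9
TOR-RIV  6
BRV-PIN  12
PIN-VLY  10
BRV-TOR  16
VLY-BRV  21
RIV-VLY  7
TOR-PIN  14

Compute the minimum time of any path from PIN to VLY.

10 min

Running Dijkstra from PIN:
PIN: 0
KEW: 9  (via PIN)
SUM: 9  (via PIN)
VLY: 10  (via PIN)
Shortest route: PIN → VLY = 10 min.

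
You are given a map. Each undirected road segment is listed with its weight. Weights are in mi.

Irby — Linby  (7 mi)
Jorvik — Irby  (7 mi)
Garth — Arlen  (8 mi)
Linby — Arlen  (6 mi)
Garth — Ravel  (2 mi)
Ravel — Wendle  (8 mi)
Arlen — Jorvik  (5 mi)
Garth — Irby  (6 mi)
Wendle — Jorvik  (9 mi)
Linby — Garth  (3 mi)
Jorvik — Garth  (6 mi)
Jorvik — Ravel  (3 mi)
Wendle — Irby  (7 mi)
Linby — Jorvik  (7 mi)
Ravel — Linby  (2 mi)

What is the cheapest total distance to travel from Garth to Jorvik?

5 mi

Candidate routes:
Garth–Ravel–Jorvik: 2+3 = 5
Garth–Linby–Ravel–Jorvik: 3+2+3 = 8
Garth–Linby–Jorvik: 3+7 = 10
Garth–Jorvik: 6 = 6
The minimum is 5 mi via Garth–Ravel–Jorvik.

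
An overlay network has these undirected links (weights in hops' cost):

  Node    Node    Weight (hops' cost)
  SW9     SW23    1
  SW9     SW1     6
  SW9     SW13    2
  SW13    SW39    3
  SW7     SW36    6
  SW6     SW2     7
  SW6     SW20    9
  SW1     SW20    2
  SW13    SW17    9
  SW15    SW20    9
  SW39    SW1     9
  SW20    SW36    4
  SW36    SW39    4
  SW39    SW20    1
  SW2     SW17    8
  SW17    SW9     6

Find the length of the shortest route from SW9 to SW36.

9 hops' cost

Running Dijkstra from SW9:
SW9: 0
SW23: 1  (via SW9)
SW13: 2  (via SW9)
SW39: 5  (via SW13)
SW1: 6  (via SW9)
SW17: 6  (via SW9)
SW20: 6  (via SW39)
SW36: 9  (via SW39)
Shortest route: SW9 → SW13 → SW39 → SW36 = 9 hops' cost.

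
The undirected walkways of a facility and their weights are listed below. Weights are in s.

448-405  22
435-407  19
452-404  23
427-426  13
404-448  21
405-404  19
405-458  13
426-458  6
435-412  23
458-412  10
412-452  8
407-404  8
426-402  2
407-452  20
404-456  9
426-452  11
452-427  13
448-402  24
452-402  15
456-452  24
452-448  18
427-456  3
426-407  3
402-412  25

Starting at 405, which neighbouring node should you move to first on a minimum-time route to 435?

Compare a few routes:
405 → 458 → 426 → 407 → 435: 13+6+3+19 = 41
405 → 458 → 412 → 435: 13+10+23 = 46
Cheapest is 405 → 458 → 426 → 407 → 435 at 41 s.
So from 405 the first move is to 458.

458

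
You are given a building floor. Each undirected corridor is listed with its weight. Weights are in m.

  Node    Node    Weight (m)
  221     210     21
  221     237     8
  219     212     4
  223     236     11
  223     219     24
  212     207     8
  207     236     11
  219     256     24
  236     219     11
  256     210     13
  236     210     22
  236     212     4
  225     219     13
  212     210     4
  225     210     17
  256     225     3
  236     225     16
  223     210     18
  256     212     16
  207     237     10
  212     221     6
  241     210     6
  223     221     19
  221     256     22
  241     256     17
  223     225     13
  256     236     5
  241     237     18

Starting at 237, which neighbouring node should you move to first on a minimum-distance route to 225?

221

Compare a few routes:
237 - 207 - 236 - 256 - 225: 10+11+5+3 = 29
237 - 207 - 212 - 236 - 256 - 225: 10+8+4+5+3 = 30
237 - 221 - 212 - 236 - 256 - 225: 8+6+4+5+3 = 26
The minimum is 26 m via 237 - 221 - 212 - 236 - 256 - 225.
So from 237 the first move is to 221.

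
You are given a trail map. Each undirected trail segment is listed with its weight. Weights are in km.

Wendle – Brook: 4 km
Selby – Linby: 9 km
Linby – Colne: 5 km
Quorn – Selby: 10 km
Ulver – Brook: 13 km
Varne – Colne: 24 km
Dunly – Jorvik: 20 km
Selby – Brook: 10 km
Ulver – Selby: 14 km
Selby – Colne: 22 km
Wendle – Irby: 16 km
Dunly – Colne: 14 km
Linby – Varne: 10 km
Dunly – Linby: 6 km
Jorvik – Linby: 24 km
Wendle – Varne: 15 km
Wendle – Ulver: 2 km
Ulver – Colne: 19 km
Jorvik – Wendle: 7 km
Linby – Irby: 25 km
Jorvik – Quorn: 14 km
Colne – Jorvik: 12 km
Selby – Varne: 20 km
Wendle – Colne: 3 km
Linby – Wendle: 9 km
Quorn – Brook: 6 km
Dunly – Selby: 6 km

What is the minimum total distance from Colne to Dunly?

11 km

Candidate routes:
Colne → Dunly: 14 = 14
Colne → Linby → Selby → Dunly: 5+9+6 = 20
Colne → Wendle → Linby → Dunly: 3+9+6 = 18
Colne → Linby → Dunly: 5+6 = 11
The minimum is 11 km via Colne → Linby → Dunly.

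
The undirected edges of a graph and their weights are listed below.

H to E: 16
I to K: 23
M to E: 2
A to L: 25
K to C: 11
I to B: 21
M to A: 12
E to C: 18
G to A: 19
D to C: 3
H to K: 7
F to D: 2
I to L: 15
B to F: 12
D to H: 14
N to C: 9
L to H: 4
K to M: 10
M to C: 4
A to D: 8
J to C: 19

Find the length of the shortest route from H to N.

26

Compare a few routes:
H - K - C - N: 7+11+9 = 27
H - K - M - C - N: 7+10+4+9 = 30
H - D - C - N: 14+3+9 = 26
The minimum is 26 via H - D - C - N.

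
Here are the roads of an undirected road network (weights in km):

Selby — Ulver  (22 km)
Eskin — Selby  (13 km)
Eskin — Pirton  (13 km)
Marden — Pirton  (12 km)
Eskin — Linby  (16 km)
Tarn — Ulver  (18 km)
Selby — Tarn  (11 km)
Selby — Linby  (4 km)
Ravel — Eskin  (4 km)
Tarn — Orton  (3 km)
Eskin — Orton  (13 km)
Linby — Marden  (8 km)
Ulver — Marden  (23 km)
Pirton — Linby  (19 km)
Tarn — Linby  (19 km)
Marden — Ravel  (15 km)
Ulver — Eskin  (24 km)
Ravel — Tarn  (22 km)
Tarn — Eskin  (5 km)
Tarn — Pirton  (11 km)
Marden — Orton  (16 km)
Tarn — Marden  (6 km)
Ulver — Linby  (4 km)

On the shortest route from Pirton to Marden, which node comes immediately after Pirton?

Candidate routes:
Pirton → Tarn → Marden: 11+6 = 17
Pirton → Marden: 12 = 12
The minimum is 12 km via Pirton → Marden.
So from Pirton the first move is to Marden.

Marden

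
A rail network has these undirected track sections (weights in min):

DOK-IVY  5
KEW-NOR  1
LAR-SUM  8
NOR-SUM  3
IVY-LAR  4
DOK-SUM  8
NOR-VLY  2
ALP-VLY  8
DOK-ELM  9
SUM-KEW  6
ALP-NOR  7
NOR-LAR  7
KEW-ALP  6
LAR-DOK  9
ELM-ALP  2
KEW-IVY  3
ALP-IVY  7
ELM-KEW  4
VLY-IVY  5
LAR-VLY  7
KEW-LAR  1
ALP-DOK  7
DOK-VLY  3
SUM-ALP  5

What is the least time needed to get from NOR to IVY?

Running Dijkstra from NOR:
NOR: 0
KEW: 1  (via NOR)
VLY: 2  (via NOR)
LAR: 2  (via KEW)
SUM: 3  (via NOR)
IVY: 4  (via KEW)
Shortest route: NOR–KEW–IVY = 4 min.

4 min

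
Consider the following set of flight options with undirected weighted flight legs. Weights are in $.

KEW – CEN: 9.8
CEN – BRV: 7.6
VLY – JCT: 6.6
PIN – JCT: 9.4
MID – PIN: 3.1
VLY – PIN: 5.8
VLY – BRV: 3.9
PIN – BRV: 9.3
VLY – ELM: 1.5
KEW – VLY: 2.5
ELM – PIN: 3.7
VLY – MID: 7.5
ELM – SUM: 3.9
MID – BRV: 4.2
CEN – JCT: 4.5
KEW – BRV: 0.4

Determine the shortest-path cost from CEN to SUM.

$15.9

Settle nodes by increasing distance from CEN:
CEN: 0
JCT: 4.5  (via CEN)
BRV: 7.6  (via CEN)
KEW: 8  (via BRV)
VLY: 10.5  (via KEW)
MID: 11.8  (via BRV)
ELM: 12  (via VLY)
PIN: 13.9  (via JCT)
SUM: 15.9  (via ELM)
Shortest route: CEN–BRV–KEW–VLY–ELM–SUM = $15.9.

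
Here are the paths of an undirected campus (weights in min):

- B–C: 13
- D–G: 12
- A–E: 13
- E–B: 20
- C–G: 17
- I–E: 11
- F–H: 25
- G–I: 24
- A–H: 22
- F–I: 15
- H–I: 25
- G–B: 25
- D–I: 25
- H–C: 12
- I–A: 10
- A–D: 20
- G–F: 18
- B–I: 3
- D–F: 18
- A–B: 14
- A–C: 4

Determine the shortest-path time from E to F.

26 min

Candidate routes:
E - I - F: 11+15 = 26
E - B - I - F: 20+3+15 = 38
The minimum is 26 min via E - I - F.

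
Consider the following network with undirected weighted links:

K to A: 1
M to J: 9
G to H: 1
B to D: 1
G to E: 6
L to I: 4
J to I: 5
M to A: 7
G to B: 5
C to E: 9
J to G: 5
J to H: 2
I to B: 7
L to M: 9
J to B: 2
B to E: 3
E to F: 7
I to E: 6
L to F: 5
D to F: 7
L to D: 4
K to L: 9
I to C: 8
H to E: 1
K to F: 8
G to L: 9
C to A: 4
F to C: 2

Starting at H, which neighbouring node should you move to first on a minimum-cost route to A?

Enumerating some paths:
H - E - F - K - A: 1+7+8+1 = 17
H - E - C - A: 1+9+4 = 14
The minimum is 14 via H - E - C - A.
So from H the first move is to E.

E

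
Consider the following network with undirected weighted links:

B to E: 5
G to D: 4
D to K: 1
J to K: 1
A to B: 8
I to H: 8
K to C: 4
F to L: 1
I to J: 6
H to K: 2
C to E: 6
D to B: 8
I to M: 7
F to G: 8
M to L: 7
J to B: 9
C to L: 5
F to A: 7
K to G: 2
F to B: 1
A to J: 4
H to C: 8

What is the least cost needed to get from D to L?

10

Running Dijkstra from D:
D: 0
K: 1  (via D)
J: 2  (via K)
G: 3  (via K)
H: 3  (via K)
C: 5  (via K)
A: 6  (via J)
B: 8  (via D)
I: 8  (via J)
F: 9  (via B)
L: 10  (via C)
Shortest route: D–K–C–L = 10.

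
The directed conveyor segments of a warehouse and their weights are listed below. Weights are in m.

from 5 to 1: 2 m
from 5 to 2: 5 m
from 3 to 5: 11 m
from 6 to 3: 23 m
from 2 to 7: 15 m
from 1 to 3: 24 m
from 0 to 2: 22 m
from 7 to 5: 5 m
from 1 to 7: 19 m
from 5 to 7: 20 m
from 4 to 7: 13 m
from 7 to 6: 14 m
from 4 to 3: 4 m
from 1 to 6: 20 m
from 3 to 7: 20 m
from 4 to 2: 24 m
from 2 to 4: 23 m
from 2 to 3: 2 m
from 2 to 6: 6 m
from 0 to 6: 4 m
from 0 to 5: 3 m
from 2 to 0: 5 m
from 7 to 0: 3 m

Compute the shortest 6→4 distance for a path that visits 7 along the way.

76 m

Shortest 6→7: 6 → 3 → 7 = 43
Best 7 to 4: 7 → 5 → 2 → 4 costing 33
Total via 7: 43 + 33 = 76 m.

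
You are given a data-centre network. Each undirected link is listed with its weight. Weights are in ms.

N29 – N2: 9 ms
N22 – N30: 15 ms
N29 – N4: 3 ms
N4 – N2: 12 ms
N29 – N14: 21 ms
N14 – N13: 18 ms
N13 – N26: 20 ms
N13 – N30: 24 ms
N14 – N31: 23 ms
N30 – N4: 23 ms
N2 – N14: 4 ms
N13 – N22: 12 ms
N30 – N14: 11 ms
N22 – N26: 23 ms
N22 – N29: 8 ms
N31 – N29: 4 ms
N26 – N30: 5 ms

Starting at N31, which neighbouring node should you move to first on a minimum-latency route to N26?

N29

Enumerating some paths:
N31–N29–N22–N30–N26: 4+8+15+5 = 32
N31–N29–N2–N14–N30–N26: 4+9+4+11+5 = 33
The minimum is 32 ms via N31–N29–N22–N30–N26.
So from N31 the first move is to N29.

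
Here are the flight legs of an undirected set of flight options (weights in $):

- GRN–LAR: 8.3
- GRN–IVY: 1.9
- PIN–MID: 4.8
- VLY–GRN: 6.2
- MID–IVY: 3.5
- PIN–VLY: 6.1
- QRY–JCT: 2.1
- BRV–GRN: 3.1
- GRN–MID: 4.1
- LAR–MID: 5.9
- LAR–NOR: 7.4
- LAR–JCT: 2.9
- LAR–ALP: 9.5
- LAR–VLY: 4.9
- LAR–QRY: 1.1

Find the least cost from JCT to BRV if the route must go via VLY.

Shortest JCT→VLY: JCT–LAR–VLY = 7.8
Shortest VLY→BRV: VLY–GRN–BRV = 9.3
Total via VLY: 7.8 + 9.3 = $17.1.

$17.1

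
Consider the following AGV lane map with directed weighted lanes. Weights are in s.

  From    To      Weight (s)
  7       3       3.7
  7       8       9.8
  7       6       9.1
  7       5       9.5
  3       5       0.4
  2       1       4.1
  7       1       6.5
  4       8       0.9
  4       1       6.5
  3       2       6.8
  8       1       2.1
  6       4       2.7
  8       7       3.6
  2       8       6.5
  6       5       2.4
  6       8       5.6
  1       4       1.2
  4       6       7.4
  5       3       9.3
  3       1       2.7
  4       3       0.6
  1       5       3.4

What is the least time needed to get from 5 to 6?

20.6 s

Compare a few routes:
5–3–1–4–8–7–6: 9.3+2.7+1.2+0.9+3.6+9.1 = 26.8
5–3–2–1–4–6: 9.3+6.8+4.1+1.2+7.4 = 28.8
5–3–1–4–6: 9.3+2.7+1.2+7.4 = 20.6
Cheapest is 5–3–1–4–6 at 20.6 s.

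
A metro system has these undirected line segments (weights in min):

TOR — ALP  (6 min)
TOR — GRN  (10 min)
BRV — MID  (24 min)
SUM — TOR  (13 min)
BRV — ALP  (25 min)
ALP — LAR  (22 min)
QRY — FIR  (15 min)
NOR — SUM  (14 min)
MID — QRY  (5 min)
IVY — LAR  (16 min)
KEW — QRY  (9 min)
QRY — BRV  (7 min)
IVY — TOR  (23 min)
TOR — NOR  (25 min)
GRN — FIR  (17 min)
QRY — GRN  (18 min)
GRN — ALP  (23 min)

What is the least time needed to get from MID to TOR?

Candidate routes:
MID - QRY - BRV - ALP - TOR: 5+7+25+6 = 43
MID - QRY - GRN - TOR: 5+18+10 = 33
Cheapest is MID - QRY - GRN - TOR at 33 min.

33 min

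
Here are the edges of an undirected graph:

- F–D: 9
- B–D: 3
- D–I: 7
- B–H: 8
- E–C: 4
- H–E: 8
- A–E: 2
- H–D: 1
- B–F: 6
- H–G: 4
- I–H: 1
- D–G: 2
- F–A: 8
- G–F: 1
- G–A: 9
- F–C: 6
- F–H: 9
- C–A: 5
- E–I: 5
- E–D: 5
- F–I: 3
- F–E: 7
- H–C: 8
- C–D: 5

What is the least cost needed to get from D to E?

5

Settle nodes by increasing distance from D:
D: 0
H: 1  (via D)
G: 2  (via D)
I: 2  (via H)
B: 3  (via D)
F: 3  (via G)
C: 5  (via D)
E: 5  (via D)
Shortest route: D → E = 5.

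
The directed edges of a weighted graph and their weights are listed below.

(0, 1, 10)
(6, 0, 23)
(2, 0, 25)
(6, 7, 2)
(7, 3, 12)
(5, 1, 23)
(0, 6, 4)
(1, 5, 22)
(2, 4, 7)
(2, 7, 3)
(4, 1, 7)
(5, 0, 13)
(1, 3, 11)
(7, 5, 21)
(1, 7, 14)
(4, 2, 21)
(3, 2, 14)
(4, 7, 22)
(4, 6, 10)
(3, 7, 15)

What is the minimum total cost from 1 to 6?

39

Running Dijkstra from 1:
1: 0
3: 11  (via 1)
7: 14  (via 1)
5: 22  (via 1)
2: 25  (via 3)
4: 32  (via 2)
0: 35  (via 5)
6: 39  (via 0)
Shortest route: 1 → 5 → 0 → 6 = 39.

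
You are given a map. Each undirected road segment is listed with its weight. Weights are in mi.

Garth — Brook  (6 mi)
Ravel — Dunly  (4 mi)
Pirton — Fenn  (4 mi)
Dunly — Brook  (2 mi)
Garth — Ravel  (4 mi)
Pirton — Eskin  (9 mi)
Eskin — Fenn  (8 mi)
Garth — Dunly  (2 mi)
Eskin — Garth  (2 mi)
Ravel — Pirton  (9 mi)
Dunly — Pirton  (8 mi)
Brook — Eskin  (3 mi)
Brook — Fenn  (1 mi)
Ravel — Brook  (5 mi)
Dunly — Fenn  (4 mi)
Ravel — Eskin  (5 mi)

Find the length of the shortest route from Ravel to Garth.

Enumerating some paths:
Ravel → Eskin → Garth: 5+2 = 7
Ravel → Garth: 4 = 4
Ravel → Dunly → Garth: 4+2 = 6
Cheapest is Ravel → Garth at 4 mi.

4 mi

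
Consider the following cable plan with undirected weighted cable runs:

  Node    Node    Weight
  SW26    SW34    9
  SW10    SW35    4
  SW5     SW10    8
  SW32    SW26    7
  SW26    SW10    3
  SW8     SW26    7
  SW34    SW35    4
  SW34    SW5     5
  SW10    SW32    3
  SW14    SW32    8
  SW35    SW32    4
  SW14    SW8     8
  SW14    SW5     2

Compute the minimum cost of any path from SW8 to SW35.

Enumerating some paths:
SW8 - SW14 - SW5 - SW34 - SW35: 8+2+5+4 = 19
SW8 - SW26 - SW10 - SW32 - SW35: 7+3+3+4 = 17
SW8 - SW26 - SW10 - SW35: 7+3+4 = 14
SW8 - SW26 - SW32 - SW35: 7+7+4 = 18
Cheapest is SW8 - SW26 - SW10 - SW35 at 14.

14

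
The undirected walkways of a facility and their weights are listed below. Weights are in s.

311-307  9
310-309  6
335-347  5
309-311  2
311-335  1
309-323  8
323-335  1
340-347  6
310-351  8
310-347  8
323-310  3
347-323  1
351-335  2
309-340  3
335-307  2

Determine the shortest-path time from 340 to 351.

8 s

Running Dijkstra from 340:
340: 0
309: 3  (via 340)
311: 5  (via 309)
347: 6  (via 340)
335: 6  (via 311)
323: 7  (via 347)
307: 8  (via 335)
351: 8  (via 335)
Shortest route: 340–309–311–335–351 = 8 s.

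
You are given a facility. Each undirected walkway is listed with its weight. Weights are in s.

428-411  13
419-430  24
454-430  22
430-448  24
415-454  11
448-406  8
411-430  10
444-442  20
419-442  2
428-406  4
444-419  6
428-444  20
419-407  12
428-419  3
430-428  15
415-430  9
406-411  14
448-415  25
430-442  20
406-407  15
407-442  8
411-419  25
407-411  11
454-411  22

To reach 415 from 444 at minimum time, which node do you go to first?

Candidate routes:
444 - 419 - 430 - 415: 6+24+9 = 39
444 - 419 - 428 - 430 - 415: 6+3+15+9 = 33
444 - 419 - 442 - 430 - 415: 6+2+20+9 = 37
Cheapest is 444 - 419 - 428 - 430 - 415 at 33 s.
So from 444 the first move is to 419.

419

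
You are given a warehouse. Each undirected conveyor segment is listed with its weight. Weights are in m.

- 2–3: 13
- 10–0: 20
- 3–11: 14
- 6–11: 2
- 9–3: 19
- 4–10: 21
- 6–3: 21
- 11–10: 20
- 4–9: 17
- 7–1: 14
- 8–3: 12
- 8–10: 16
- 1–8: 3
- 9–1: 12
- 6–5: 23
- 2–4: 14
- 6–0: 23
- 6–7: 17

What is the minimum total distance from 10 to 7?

Running Dijkstra from 10:
10: 0
8: 16  (via 10)
1: 19  (via 8)
0: 20  (via 10)
11: 20  (via 10)
4: 21  (via 10)
6: 22  (via 11)
3: 28  (via 8)
9: 31  (via 1)
7: 33  (via 1)
Shortest route: 10–8–1–7 = 33 m.

33 m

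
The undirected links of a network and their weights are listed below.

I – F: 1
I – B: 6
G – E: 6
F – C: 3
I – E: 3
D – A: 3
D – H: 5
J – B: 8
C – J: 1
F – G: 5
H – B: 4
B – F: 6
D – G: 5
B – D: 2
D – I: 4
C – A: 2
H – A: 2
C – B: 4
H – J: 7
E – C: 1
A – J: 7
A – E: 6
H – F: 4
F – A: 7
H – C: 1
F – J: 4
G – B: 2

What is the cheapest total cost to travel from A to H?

Shortest distances from A:
A: 0
C: 2  (via A)
H: 2  (via A)
Shortest route: A → H = 2.

2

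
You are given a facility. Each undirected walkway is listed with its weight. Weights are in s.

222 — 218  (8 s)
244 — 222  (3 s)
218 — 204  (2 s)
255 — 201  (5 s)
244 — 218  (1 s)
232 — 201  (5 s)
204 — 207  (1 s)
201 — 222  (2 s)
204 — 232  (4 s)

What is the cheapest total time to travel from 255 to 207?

14 s

Settle nodes by increasing distance from 255:
255: 0
201: 5  (via 255)
222: 7  (via 201)
244: 10  (via 222)
232: 10  (via 201)
218: 11  (via 244)
204: 13  (via 218)
207: 14  (via 204)
Shortest route: 255–201–222–244–218–204–207 = 14 s.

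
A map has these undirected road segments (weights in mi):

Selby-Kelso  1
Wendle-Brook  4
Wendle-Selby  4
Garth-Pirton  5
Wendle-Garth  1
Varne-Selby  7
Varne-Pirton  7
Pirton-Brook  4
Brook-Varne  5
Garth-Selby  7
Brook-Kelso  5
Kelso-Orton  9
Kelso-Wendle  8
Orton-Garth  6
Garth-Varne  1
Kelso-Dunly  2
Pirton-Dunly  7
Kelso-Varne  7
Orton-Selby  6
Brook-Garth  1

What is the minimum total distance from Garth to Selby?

5 mi

Shortest distances from Garth:
Garth: 0
Brook: 1  (via Garth)
Varne: 1  (via Garth)
Wendle: 1  (via Garth)
Selby: 5  (via Wendle)
Shortest route: Garth → Wendle → Selby = 5 mi.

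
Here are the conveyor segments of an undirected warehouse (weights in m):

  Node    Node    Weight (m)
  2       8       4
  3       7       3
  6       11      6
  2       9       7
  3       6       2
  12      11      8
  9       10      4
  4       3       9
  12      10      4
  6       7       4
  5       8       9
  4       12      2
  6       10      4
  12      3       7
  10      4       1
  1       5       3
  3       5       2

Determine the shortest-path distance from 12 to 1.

12 m

Shortest distances from 12:
12: 0
4: 2  (via 12)
10: 3  (via 4)
3: 7  (via 12)
6: 7  (via 10)
9: 7  (via 10)
11: 8  (via 12)
5: 9  (via 3)
7: 10  (via 3)
1: 12  (via 5)
Shortest route: 12 → 3 → 5 → 1 = 12 m.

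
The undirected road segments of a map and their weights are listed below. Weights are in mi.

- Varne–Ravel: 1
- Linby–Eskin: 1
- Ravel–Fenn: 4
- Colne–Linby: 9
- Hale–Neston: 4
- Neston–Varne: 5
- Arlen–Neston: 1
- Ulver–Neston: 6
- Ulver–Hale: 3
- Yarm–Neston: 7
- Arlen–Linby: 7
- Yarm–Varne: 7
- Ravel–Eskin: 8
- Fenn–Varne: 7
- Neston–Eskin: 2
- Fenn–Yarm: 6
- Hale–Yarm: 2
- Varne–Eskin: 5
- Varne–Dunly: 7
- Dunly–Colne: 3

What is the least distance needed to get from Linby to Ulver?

Settle nodes by increasing distance from Linby:
Linby: 0
Eskin: 1  (via Linby)
Neston: 3  (via Eskin)
Arlen: 4  (via Neston)
Varne: 6  (via Eskin)
Ravel: 7  (via Varne)
Hale: 7  (via Neston)
Colne: 9  (via Linby)
Yarm: 9  (via Hale)
Ulver: 9  (via Neston)
Shortest route: Linby–Eskin–Neston–Ulver = 9 mi.

9 mi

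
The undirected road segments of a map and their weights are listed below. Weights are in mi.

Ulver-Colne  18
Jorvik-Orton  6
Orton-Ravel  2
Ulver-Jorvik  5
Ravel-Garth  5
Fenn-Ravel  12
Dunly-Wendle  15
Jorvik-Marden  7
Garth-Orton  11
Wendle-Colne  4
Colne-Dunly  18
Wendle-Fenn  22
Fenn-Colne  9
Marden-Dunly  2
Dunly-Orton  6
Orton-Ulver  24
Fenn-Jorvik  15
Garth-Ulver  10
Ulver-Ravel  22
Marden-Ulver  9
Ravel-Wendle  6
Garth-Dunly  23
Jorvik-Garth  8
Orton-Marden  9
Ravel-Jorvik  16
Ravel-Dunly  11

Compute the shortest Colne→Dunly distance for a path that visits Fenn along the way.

Shortest Colne→Fenn: Colne → Fenn = 9
Shortest Fenn→Dunly: Fenn → Ravel → Orton → Dunly = 20
Total via Fenn: 9 + 20 = 29 mi.

29 mi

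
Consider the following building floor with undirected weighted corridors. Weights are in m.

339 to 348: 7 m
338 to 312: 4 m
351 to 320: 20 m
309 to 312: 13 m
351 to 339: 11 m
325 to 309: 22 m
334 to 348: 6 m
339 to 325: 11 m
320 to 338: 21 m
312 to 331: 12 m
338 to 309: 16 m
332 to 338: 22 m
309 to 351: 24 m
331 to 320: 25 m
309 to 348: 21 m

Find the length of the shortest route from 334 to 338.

Candidate routes:
334 → 348 → 309 → 312 → 338: 6+21+13+4 = 44
334 → 348 → 339 → 325 → 309 → 338: 6+7+11+22+16 = 62
334 → 348 → 309 → 338: 6+21+16 = 43
Cheapest is 334 → 348 → 309 → 338 at 43 m.

43 m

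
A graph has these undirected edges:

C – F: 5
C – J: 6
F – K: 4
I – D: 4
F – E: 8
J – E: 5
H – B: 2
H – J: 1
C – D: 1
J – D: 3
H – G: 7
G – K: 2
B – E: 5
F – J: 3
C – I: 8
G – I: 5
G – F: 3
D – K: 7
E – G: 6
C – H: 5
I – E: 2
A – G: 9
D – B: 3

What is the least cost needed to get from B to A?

Enumerating some paths:
B → E → G → A: 5+6+9 = 20
B → H → G → A: 2+7+9 = 18
Cheapest is B → H → G → A at 18.

18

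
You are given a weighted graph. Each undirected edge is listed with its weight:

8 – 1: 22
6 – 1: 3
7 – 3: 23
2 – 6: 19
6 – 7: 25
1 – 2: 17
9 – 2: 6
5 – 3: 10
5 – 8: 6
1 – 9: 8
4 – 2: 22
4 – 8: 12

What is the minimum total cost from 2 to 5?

40

Compare a few routes:
2 - 1 - 8 - 5: 17+22+6 = 45
2 - 4 - 8 - 5: 22+12+6 = 40
2 - 9 - 1 - 8 - 5: 6+8+22+6 = 42
Cheapest is 2 - 4 - 8 - 5 at 40.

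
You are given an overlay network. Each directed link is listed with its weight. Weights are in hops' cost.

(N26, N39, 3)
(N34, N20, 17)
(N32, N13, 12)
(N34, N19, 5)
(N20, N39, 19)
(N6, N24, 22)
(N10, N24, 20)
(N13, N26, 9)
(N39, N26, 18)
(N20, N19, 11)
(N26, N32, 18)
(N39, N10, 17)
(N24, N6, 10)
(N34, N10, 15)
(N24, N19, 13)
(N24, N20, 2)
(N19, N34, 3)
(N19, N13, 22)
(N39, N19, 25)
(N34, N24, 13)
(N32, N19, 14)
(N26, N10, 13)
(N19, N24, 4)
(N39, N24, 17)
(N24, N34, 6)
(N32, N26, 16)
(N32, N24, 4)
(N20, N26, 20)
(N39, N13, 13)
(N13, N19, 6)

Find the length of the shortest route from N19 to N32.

44 hops' cost

Candidate routes:
N19–N24–N20–N26–N32: 4+2+20+18 = 44
N19–N13–N26–N32: 22+9+18 = 49
N19–N34–N24–N20–N26–N32: 3+13+2+20+18 = 56
The minimum is 44 hops' cost via N19–N24–N20–N26–N32.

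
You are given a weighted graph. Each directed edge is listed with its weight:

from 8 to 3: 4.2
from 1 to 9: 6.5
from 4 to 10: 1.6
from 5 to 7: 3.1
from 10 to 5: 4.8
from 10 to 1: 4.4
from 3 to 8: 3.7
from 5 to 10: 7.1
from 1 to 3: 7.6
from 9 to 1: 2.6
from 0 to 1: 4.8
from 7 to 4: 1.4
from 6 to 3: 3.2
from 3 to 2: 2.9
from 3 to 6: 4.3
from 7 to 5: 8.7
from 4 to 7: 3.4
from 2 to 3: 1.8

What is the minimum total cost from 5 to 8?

Compare a few routes:
5 → 10 → 1 → 3 → 8: 7.1+4.4+7.6+3.7 = 22.8
5 → 7 → 4 → 10 → 1 → 3 → 8: 3.1+1.4+1.6+4.4+7.6+3.7 = 21.8
Cheapest is 5 → 7 → 4 → 10 → 1 → 3 → 8 at 21.8.

21.8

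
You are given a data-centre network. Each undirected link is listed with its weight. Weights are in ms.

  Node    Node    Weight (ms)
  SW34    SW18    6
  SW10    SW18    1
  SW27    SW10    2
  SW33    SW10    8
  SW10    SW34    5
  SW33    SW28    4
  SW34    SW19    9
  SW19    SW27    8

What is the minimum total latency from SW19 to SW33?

18 ms

Shortest distances from SW19:
SW19: 0
SW27: 8  (via SW19)
SW34: 9  (via SW19)
SW10: 10  (via SW27)
SW18: 11  (via SW10)
SW33: 18  (via SW10)
Shortest route: SW19 → SW27 → SW10 → SW33 = 18 ms.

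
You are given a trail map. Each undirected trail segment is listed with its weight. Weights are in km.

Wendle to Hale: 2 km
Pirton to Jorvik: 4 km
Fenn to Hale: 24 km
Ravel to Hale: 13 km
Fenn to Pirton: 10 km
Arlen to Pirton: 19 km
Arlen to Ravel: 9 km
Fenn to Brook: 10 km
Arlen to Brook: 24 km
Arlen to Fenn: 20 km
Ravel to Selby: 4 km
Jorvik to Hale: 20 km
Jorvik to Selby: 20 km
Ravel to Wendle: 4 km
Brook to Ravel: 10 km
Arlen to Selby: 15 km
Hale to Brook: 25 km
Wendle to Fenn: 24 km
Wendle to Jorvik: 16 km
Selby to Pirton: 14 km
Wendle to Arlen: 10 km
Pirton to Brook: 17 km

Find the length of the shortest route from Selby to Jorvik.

18 km

Compare a few routes:
Selby - Pirton - Jorvik: 14+4 = 18
Selby - Jorvik: 20 = 20
Cheapest is Selby - Pirton - Jorvik at 18 km.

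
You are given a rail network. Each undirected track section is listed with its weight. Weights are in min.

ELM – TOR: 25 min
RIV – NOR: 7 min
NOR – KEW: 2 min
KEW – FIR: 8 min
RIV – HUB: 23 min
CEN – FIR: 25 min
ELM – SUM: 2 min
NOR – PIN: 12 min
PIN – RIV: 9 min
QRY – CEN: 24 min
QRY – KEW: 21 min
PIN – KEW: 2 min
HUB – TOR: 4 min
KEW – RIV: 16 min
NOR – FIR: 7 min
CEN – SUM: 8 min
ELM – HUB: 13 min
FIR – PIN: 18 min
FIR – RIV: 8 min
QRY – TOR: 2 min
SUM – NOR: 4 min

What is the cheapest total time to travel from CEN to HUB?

Candidate routes:
CEN - QRY - TOR - HUB: 24+2+4 = 30
CEN - SUM - ELM - HUB: 8+2+13 = 23
The minimum is 23 min via CEN - SUM - ELM - HUB.

23 min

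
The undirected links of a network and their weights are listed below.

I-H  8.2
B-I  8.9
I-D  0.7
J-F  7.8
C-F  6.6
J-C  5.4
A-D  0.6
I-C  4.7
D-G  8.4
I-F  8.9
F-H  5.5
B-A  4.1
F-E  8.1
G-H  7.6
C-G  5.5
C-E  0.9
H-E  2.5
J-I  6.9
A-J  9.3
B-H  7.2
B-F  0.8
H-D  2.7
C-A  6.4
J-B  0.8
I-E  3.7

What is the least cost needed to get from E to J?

Enumerating some paths:
E - C - J: 0.9+5.4 = 6.3
E - C - F - B - J: 0.9+6.6+0.8+0.8 = 9.1
E - H - F - B - J: 2.5+5.5+0.8+0.8 = 9.6
Cheapest is E - C - J at 6.3.

6.3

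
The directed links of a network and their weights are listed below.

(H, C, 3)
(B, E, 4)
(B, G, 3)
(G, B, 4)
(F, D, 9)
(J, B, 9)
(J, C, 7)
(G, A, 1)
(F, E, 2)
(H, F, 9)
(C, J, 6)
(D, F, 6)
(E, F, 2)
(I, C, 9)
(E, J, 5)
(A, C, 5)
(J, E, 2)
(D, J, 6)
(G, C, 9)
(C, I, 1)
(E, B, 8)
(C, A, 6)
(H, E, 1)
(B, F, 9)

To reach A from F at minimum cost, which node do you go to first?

E

Enumerating some paths:
F–E–B–G–A: 2+8+3+1 = 14
F–E–J–C–A: 2+5+7+6 = 20
F–E–J–B–G–A: 2+5+9+3+1 = 20
The minimum is 14 via F–E–B–G–A.
So from F the first move is to E.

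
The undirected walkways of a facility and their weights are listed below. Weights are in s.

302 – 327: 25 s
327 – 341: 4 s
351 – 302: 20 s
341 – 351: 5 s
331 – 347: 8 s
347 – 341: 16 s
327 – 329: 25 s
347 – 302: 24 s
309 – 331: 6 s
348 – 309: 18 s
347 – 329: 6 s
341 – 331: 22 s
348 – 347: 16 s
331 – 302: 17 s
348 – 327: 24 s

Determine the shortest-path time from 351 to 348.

33 s

Settle nodes by increasing distance from 351:
351: 0
341: 5  (via 351)
327: 9  (via 341)
302: 20  (via 351)
347: 21  (via 341)
329: 27  (via 347)
331: 27  (via 341)
309: 33  (via 331)
348: 33  (via 327)
Shortest route: 351–341–327–348 = 33 s.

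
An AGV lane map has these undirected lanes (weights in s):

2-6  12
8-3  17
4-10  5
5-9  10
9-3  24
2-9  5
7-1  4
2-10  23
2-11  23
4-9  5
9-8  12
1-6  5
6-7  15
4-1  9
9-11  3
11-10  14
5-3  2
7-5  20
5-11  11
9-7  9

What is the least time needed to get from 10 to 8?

22 s

Compare a few routes:
10 → 11 → 9 → 8: 14+3+12 = 29
10 → 4 → 1 → 7 → 9 → 8: 5+9+4+9+12 = 39
10 → 4 → 9 → 8: 5+5+12 = 22
The minimum is 22 s via 10 → 4 → 9 → 8.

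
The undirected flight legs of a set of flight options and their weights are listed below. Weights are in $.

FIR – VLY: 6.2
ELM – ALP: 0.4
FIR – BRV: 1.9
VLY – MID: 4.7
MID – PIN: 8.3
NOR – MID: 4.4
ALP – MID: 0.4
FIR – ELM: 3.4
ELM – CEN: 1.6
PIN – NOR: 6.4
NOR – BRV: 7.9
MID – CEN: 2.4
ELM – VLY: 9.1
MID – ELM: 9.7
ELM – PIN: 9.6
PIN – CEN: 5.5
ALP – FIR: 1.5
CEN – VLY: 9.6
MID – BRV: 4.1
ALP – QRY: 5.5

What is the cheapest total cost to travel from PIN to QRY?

Shortest distances from PIN:
PIN: 0
CEN: 5.5  (via PIN)
NOR: 6.4  (via PIN)
ELM: 7.1  (via CEN)
ALP: 7.5  (via ELM)
MID: 7.9  (via CEN)
FIR: 9  (via ALP)
BRV: 10.9  (via FIR)
VLY: 12.6  (via MID)
QRY: 13  (via ALP)
Shortest route: PIN → CEN → ELM → ALP → QRY = $13.

$13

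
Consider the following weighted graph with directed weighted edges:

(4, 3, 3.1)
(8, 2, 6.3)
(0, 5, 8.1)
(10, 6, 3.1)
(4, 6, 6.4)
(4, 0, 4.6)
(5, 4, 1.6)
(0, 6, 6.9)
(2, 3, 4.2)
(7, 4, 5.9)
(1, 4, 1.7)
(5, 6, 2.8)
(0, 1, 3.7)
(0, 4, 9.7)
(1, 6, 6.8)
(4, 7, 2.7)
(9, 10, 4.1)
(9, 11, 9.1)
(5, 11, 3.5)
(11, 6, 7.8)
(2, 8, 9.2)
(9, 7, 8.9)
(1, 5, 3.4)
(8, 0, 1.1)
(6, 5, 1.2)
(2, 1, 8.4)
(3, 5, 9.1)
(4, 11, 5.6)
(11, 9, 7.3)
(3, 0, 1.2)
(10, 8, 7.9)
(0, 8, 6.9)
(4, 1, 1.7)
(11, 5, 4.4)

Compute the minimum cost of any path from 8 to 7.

9.2

Running Dijkstra from 8:
8: 0
0: 1.1  (via 8)
1: 4.8  (via 0)
2: 6.3  (via 8)
4: 6.5  (via 1)
6: 8  (via 0)
5: 8.2  (via 1)
7: 9.2  (via 4)
Shortest route: 8–0–1–4–7 = 9.2.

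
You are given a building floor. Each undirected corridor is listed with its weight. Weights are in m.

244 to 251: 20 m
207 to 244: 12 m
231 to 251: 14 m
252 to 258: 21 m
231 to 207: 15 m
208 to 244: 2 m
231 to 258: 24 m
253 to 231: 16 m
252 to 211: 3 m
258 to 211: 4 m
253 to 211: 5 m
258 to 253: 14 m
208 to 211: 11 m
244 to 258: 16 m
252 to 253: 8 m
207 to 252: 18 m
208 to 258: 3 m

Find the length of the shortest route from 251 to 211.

29 m

Compare a few routes:
251 → 231 → 253 → 211: 14+16+5 = 35
251 → 244 → 208 → 211: 20+2+11 = 33
251 → 244 → 208 → 258 → 211: 20+2+3+4 = 29
The minimum is 29 m via 251 → 244 → 208 → 258 → 211.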